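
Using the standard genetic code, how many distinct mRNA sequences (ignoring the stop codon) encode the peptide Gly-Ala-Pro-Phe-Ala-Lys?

Gly: 4 codons.
Ala: 4 codons.
Pro: 4 codons.
Phe: 2 codons.
Ala: 4 codons.
Lys: 2 codons.
4 × 4 × 4 × 2 × 4 × 2 = 1024.

1024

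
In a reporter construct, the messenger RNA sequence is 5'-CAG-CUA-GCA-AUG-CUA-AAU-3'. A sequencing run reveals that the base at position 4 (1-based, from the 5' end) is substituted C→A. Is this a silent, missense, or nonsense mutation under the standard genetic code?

Position 4 falls in codon 2: CUA → Leu.
After the substitution the codon is AUA → Ile.
Leu ≠ Ile, so this is a missense mutation.

missense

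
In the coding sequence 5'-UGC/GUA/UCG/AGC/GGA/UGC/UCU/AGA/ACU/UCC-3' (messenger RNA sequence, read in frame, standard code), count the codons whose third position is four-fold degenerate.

6

Codon 1 UGC (Cys): third position 2-fold.
Codon 2 GUA (Val): third position 4-fold.
Codon 3 UCG (Ser): third position 4-fold.
Codon 4 AGC (Ser): third position 2-fold.
Codon 5 GGA (Gly): third position 4-fold.
Codon 6 UGC (Cys): third position 2-fold.
Codon 7 UCU (Ser): third position 4-fold.
Codon 8 AGA (Arg): third position 2-fold.
Codon 9 ACU (Thr): third position 4-fold.
Codon 10 UCC (Ser): third position 4-fold.
Four-fold degenerate third positions: 6.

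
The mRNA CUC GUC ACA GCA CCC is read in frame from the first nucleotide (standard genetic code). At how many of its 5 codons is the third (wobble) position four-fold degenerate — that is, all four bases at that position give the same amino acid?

5

Codon 1 CUC (Leu): third position 4-fold.
Codon 2 GUC (Val): third position 4-fold.
Codon 3 ACA (Thr): third position 4-fold.
Codon 4 GCA (Ala): third position 4-fold.
Codon 5 CCC (Pro): third position 4-fold.
Four-fold degenerate third positions: 5.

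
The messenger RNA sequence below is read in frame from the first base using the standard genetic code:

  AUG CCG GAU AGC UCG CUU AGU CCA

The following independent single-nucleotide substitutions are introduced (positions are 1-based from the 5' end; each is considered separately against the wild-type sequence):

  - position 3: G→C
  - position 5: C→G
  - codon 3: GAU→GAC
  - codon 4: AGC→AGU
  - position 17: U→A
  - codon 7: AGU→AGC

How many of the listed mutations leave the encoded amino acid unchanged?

3

Codon 1: AUG (Met) → AUC (Ile) — missense.
Codon 2: CCG (Pro) → CGG (Arg) — missense.
Codon 3: GAU (Asp) → GAC (Asp) — synonymous.
Codon 4: AGC (Ser) → AGU (Ser) — synonymous.
Codon 6: CUU (Leu) → CAU (His) — missense.
Codon 7: AGU (Ser) → AGC (Ser) — synonymous.
Synonymous: 3 of 6.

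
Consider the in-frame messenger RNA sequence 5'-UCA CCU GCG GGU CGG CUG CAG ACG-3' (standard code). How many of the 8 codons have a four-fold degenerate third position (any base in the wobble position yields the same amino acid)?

7

Codon 1 UCA (Ser): third position 4-fold.
Codon 2 CCU (Pro): third position 4-fold.
Codon 3 GCG (Ala): third position 4-fold.
Codon 4 GGU (Gly): third position 4-fold.
Codon 5 CGG (Arg): third position 4-fold.
Codon 6 CUG (Leu): third position 4-fold.
Codon 7 CAG (Gln): third position 2-fold.
Codon 8 ACG (Thr): third position 4-fold.
Four-fold degenerate third positions: 7.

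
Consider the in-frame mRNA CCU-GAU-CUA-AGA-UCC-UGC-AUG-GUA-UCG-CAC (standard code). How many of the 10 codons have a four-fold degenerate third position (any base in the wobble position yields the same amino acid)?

5

Codon 1 CCU (Pro): third position 4-fold.
Codon 2 GAU (Asp): third position 2-fold.
Codon 3 CUA (Leu): third position 4-fold.
Codon 4 AGA (Arg): third position 2-fold.
Codon 5 UCC (Ser): third position 4-fold.
Codon 6 UGC (Cys): third position 2-fold.
Codon 7 AUG (Met): third position 1-fold.
Codon 8 GUA (Val): third position 4-fold.
Codon 9 UCG (Ser): third position 4-fold.
Codon 10 CAC (His): third position 2-fold.
Four-fold degenerate third positions: 5.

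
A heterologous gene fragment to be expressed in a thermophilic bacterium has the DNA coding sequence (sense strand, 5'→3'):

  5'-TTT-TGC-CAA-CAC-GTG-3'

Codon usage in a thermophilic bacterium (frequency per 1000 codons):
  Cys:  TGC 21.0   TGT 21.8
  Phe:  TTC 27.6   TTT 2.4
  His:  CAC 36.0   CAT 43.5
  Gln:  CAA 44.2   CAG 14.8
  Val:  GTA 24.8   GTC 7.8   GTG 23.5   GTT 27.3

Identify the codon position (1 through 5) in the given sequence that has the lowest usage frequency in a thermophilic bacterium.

Codon 1 TTT (Phe): 2.4 per 1000.
Codon 2 TGC (Cys): 21.0 per 1000.
Codon 3 CAA (Gln): 44.2 per 1000.
Codon 4 CAC (His): 36.0 per 1000.
Codon 5 GTG (Val): 23.5 per 1000.
Lowest frequency is 2.4 at codon 1.

1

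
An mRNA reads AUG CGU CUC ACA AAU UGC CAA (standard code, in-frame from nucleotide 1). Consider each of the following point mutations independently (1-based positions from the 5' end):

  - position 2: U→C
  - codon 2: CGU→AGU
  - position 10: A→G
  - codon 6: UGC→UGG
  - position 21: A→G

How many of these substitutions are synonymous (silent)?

Codon 1: AUG (Met) → ACG (Thr) — missense.
Codon 2: CGU (Arg) → AGU (Ser) — missense.
Codon 4: ACA (Thr) → GCA (Ala) — missense.
Codon 6: UGC (Cys) → UGG (Trp) — missense.
Codon 7: CAA (Gln) → CAG (Gln) — synonymous.
Synonymous: 1 of 5.

1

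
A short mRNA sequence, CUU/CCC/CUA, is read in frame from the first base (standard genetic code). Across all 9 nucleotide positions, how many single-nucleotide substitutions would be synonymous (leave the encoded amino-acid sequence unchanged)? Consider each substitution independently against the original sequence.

10

Codon 1 (CUU, Leu): 3 synonymous substitutions.
Codon 2 (CCC, Pro): 3 synonymous substitutions.
Codon 3 (CUA, Leu): 4 synonymous substitutions.
Total: 3 + 3 + 4 = 10.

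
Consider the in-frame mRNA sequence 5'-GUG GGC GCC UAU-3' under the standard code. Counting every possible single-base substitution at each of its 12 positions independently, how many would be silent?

10

Codon 1 (GUG, Val): 3 synonymous substitutions.
Codon 2 (GGC, Gly): 3 synonymous substitutions.
Codon 3 (GCC, Ala): 3 synonymous substitutions.
Codon 4 (UAU, Tyr): 1 synonymous substitution.
Total: 3 + 3 + 3 + 1 = 10.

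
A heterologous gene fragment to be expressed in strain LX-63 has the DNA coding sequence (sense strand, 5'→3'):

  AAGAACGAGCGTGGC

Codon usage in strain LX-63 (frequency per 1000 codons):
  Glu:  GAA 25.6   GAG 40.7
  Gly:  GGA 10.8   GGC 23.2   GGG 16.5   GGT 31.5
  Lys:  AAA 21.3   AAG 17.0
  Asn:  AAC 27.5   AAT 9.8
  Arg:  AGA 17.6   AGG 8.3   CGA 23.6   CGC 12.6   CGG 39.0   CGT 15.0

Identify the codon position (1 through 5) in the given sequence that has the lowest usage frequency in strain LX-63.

Codon 1 AAG (Lys): 17.0 per 1000.
Codon 2 AAC (Asn): 27.5 per 1000.
Codon 3 GAG (Glu): 40.7 per 1000.
Codon 4 CGT (Arg): 15.0 per 1000.
Codon 5 GGC (Gly): 23.2 per 1000.
Lowest frequency is 15.0 at codon 4.

4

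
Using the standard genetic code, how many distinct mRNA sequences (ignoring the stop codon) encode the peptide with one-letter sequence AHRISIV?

Ala: 4 codons.
His: 2 codons.
Arg: 6 codons.
Ile: 3 codons.
Ser: 6 codons.
Ile: 3 codons.
Val: 4 codons.
4 × 2 × 6 × 3 × 6 × 3 × 4 = 10368.

10368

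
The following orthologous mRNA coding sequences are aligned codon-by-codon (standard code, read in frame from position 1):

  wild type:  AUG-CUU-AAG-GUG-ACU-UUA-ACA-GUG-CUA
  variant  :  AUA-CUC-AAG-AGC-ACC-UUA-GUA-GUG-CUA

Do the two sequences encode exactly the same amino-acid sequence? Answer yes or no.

no

Codon 1: AUG Met / AUA Ile — nonsynonymous.
Codon 2: CUU Leu / CUC Leu — synonymous.
Codon 3: AAG Lys / AAG Lys — identical.
Codon 4: GUG Val / AGC Ser — nonsynonymous.
Codon 5: ACU Thr / ACC Thr — synonymous.
Codon 6: UUA Leu / UUA Leu — identical.
Codon 7: ACA Thr / GUA Val — nonsynonymous.
Codon 8: GUG Val / GUG Val — identical.
Codon 9: CUA Leu / CUA Leu — identical.
Nonsynonymous differences: 3 → different protein.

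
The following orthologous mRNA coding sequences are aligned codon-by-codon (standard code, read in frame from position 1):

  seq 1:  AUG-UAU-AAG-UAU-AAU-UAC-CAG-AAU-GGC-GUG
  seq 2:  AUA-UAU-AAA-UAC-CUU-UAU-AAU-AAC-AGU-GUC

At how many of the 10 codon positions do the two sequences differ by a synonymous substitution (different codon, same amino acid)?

5

Codon 1: AUG Met / AUA Ile — nonsynonymous.
Codon 2: UAU Tyr / UAU Tyr — identical.
Codon 3: AAG Lys / AAA Lys — synonymous.
Codon 4: UAU Tyr / UAC Tyr — synonymous.
Codon 5: AAU Asn / CUU Leu — nonsynonymous.
Codon 6: UAC Tyr / UAU Tyr — synonymous.
Codon 7: CAG Gln / AAU Asn — nonsynonymous.
Codon 8: AAU Asn / AAC Asn — synonymous.
Codon 9: GGC Gly / AGU Ser — nonsynonymous.
Codon 10: GUG Val / GUC Val — synonymous.
Synonymous differences: 5.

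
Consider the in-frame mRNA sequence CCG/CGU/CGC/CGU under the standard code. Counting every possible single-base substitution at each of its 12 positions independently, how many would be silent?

12

Codon 1 (CCG, Pro): 3 synonymous substitutions.
Codon 2 (CGU, Arg): 3 synonymous substitutions.
Codon 3 (CGC, Arg): 3 synonymous substitutions.
Codon 4 (CGU, Arg): 3 synonymous substitutions.
Total: 3 + 3 + 3 + 3 = 12.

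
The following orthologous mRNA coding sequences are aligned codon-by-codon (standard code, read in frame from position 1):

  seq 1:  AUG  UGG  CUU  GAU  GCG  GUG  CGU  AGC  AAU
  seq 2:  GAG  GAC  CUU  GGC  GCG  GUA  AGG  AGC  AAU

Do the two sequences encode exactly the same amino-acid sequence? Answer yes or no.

no

Codon 1: AUG Met / GAG Glu — nonsynonymous.
Codon 2: UGG Trp / GAC Asp — nonsynonymous.
Codon 3: CUU Leu / CUU Leu — identical.
Codon 4: GAU Asp / GGC Gly — nonsynonymous.
Codon 5: GCG Ala / GCG Ala — identical.
Codon 6: GUG Val / GUA Val — synonymous.
Codon 7: CGU Arg / AGG Arg — synonymous.
Codon 8: AGC Ser / AGC Ser — identical.
Codon 9: AAU Asn / AAU Asn — identical.
Nonsynonymous differences: 3 → different protein.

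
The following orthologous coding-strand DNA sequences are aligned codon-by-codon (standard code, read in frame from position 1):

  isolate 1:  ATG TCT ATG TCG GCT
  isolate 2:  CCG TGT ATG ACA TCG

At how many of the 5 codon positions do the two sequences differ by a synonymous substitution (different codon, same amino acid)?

Codon 1: ATG Met / CCG Pro — nonsynonymous.
Codon 2: TCT Ser / TGT Cys — nonsynonymous.
Codon 3: ATG Met / ATG Met — identical.
Codon 4: TCG Ser / ACA Thr — nonsynonymous.
Codon 5: GCT Ala / TCG Ser — nonsynonymous.
Synonymous differences: 0.

0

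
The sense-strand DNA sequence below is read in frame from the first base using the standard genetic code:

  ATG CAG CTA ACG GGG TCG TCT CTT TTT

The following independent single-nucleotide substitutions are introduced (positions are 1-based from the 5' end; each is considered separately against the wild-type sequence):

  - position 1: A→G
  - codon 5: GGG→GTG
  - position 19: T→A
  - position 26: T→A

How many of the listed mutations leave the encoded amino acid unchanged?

0

Codon 1: ATG (Met) → GTG (Val) — missense.
Codon 5: GGG (Gly) → GTG (Val) — missense.
Codon 7: TCT (Ser) → ACT (Thr) — missense.
Codon 9: TTT (Phe) → TAT (Tyr) — missense.
Synonymous: 0 of 4.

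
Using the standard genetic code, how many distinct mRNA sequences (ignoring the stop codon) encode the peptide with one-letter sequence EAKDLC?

Glu: 2 codons.
Ala: 4 codons.
Lys: 2 codons.
Asp: 2 codons.
Leu: 6 codons.
Cys: 2 codons.
2 × 4 × 2 × 2 × 6 × 2 = 384.

384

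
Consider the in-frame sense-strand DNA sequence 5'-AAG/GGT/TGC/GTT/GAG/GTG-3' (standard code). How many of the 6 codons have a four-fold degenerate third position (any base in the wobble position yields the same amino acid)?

Codon 1 AAG (Lys): third position 2-fold.
Codon 2 GGT (Gly): third position 4-fold.
Codon 3 TGC (Cys): third position 2-fold.
Codon 4 GTT (Val): third position 4-fold.
Codon 5 GAG (Glu): third position 2-fold.
Codon 6 GTG (Val): third position 4-fold.
Four-fold degenerate third positions: 3.

3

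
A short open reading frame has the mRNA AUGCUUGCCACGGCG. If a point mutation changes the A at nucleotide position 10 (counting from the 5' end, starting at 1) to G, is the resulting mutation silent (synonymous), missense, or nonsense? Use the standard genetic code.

Position 10 falls in codon 4: ACG → Thr.
After the substitution the codon is GCG → Ala.
Thr ≠ Ala, so this is a missense mutation.

missense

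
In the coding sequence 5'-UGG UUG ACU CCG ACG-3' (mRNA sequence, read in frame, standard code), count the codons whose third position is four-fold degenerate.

Codon 1 UGG (Trp): third position 1-fold.
Codon 2 UUG (Leu): third position 2-fold.
Codon 3 ACU (Thr): third position 4-fold.
Codon 4 CCG (Pro): third position 4-fold.
Codon 5 ACG (Thr): third position 4-fold.
Four-fold degenerate third positions: 3.

3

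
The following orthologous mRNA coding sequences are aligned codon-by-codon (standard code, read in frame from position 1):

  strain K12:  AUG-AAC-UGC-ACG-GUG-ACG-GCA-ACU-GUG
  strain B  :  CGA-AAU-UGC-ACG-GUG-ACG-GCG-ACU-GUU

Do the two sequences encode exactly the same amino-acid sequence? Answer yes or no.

no

Codon 1: AUG Met / CGA Arg — nonsynonymous.
Codon 2: AAC Asn / AAU Asn — synonymous.
Codon 3: UGC Cys / UGC Cys — identical.
Codon 4: ACG Thr / ACG Thr — identical.
Codon 5: GUG Val / GUG Val — identical.
Codon 6: ACG Thr / ACG Thr — identical.
Codon 7: GCA Ala / GCG Ala — synonymous.
Codon 8: ACU Thr / ACU Thr — identical.
Codon 9: GUG Val / GUU Val — synonymous.
Nonsynonymous differences: 1 → different protein.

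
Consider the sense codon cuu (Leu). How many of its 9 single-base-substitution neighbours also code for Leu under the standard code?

Position 1: none → 0 synonymous.
Position 2: none → 0 synonymous.
Position 3: CUC, CUA, CUG → 3 synonymous.
Total: 0 + 0 + 3 = 3.

3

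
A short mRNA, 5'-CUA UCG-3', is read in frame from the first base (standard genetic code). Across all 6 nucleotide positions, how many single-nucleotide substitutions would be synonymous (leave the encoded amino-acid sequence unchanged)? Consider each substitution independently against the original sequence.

7

Codon 1 (CUA, Leu): 4 synonymous substitutions.
Codon 2 (UCG, Ser): 3 synonymous substitutions.
Total: 4 + 3 = 7.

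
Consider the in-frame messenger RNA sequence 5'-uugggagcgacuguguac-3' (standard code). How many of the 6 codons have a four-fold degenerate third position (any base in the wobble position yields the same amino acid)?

Codon 1 UUG (Leu): third position 2-fold.
Codon 2 GGA (Gly): third position 4-fold.
Codon 3 GCG (Ala): third position 4-fold.
Codon 4 ACU (Thr): third position 4-fold.
Codon 5 GUG (Val): third position 4-fold.
Codon 6 UAC (Tyr): third position 2-fold.
Four-fold degenerate third positions: 4.

4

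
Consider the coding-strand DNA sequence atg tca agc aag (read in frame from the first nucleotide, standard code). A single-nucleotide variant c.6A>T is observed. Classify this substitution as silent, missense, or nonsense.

Position 6 falls in codon 2: TCA → Ser.
After the substitution the codon is TCT → Ser.
Both encode Ser, so the change is synonymous.

silent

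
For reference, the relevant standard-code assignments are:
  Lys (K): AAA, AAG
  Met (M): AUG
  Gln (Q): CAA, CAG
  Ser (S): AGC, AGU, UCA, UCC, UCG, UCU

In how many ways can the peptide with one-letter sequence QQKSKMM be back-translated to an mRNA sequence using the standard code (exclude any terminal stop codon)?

Gln: 2 codons.
Gln: 2 codons.
Lys: 2 codons.
Ser: 6 codons.
Lys: 2 codons.
Met: 1 codon.
Met: 1 codon.
2 × 2 × 2 × 6 × 2 × 1 × 1 = 96.

96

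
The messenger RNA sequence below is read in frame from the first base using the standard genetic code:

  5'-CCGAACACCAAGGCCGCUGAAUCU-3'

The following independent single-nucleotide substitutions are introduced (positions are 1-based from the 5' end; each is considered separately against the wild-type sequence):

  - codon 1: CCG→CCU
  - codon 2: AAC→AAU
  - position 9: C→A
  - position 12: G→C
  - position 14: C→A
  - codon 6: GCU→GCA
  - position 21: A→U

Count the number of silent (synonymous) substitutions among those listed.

Codon 1: CCG (Pro) → CCU (Pro) — synonymous.
Codon 2: AAC (Asn) → AAU (Asn) — synonymous.
Codon 3: ACC (Thr) → ACA (Thr) — synonymous.
Codon 4: AAG (Lys) → AAC (Asn) — missense.
Codon 5: GCC (Ala) → GAC (Asp) — missense.
Codon 6: GCU (Ala) → GCA (Ala) — synonymous.
Codon 7: GAA (Glu) → GAU (Asp) — missense.
Synonymous: 4 of 7.

4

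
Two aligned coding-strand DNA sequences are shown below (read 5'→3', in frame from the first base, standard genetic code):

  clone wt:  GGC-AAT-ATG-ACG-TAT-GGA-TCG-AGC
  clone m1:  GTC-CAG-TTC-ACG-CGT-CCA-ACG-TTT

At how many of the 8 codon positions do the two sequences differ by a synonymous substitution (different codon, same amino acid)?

0

Codon 1: GGC Gly / GTC Val — nonsynonymous.
Codon 2: AAT Asn / CAG Gln — nonsynonymous.
Codon 3: ATG Met / TTC Phe — nonsynonymous.
Codon 4: ACG Thr / ACG Thr — identical.
Codon 5: TAT Tyr / CGT Arg — nonsynonymous.
Codon 6: GGA Gly / CCA Pro — nonsynonymous.
Codon 7: TCG Ser / ACG Thr — nonsynonymous.
Codon 8: AGC Ser / TTT Phe — nonsynonymous.
Synonymous differences: 0.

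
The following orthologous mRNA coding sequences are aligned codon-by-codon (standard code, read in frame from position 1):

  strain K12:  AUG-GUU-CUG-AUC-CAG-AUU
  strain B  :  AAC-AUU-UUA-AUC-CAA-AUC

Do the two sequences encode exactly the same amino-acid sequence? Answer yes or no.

no

Codon 1: AUG Met / AAC Asn — nonsynonymous.
Codon 2: GUU Val / AUU Ile — nonsynonymous.
Codon 3: CUG Leu / UUA Leu — synonymous.
Codon 4: AUC Ile / AUC Ile — identical.
Codon 5: CAG Gln / CAA Gln — synonymous.
Codon 6: AUU Ile / AUC Ile — synonymous.
Nonsynonymous differences: 2 → different protein.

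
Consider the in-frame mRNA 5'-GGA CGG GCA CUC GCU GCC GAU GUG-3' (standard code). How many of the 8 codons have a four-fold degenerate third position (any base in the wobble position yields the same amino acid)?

7

Codon 1 GGA (Gly): third position 4-fold.
Codon 2 CGG (Arg): third position 4-fold.
Codon 3 GCA (Ala): third position 4-fold.
Codon 4 CUC (Leu): third position 4-fold.
Codon 5 GCU (Ala): third position 4-fold.
Codon 6 GCC (Ala): third position 4-fold.
Codon 7 GAU (Asp): third position 2-fold.
Codon 8 GUG (Val): third position 4-fold.
Four-fold degenerate third positions: 7.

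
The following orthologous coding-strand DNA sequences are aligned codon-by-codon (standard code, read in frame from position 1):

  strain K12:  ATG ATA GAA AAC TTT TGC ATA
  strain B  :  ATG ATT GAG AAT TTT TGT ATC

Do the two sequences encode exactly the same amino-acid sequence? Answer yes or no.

yes

Codon 1: ATG Met / ATG Met — identical.
Codon 2: ATA Ile / ATT Ile — synonymous.
Codon 3: GAA Glu / GAG Glu — synonymous.
Codon 4: AAC Asn / AAT Asn — synonymous.
Codon 5: TTT Phe / TTT Phe — identical.
Codon 6: TGC Cys / TGT Cys — synonymous.
Codon 7: ATA Ile / ATC Ile — synonymous.
Nonsynonymous differences: 0 → same protein.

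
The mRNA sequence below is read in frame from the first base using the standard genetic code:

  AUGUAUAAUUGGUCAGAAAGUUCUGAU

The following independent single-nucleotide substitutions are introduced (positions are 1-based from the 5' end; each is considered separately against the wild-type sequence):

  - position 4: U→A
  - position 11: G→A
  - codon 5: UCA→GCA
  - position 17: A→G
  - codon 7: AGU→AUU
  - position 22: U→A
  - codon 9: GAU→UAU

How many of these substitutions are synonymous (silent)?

0

Codon 2: UAU (Tyr) → AAU (Asn) — missense.
Codon 4: UGG (Trp) → UAG (Stop) — nonsense.
Codon 5: UCA (Ser) → GCA (Ala) — missense.
Codon 6: GAA (Glu) → GGA (Gly) — missense.
Codon 7: AGU (Ser) → AUU (Ile) — missense.
Codon 8: UCU (Ser) → ACU (Thr) — missense.
Codon 9: GAU (Asp) → UAU (Tyr) — missense.
Synonymous: 0 of 7.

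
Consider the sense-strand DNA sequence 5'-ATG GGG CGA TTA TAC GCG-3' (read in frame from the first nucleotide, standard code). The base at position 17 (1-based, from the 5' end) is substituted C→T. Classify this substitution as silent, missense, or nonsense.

missense

Position 17 falls in codon 6: GCG → Ala.
After the substitution the codon is GTG → Val.
Ala ≠ Val, so this is a missense mutation.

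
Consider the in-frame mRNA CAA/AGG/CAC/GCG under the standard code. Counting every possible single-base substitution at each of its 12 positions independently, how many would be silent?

7

Codon 1 (CAA, Gln): 1 synonymous substitution.
Codon 2 (AGG, Arg): 2 synonymous substitutions.
Codon 3 (CAC, His): 1 synonymous substitution.
Codon 4 (GCG, Ala): 3 synonymous substitutions.
Total: 1 + 2 + 1 + 3 = 7.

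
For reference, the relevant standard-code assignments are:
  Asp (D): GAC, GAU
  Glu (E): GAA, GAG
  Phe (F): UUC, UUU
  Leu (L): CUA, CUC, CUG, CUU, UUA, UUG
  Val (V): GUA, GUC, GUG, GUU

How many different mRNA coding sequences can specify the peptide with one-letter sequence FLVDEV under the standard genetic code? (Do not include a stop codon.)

768

Phe: 2 codons.
Leu: 6 codons.
Val: 4 codons.
Asp: 2 codons.
Glu: 2 codons.
Val: 4 codons.
2 × 6 × 4 × 2 × 2 × 4 = 768.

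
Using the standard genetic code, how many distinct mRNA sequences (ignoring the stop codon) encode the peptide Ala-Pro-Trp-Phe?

Ala: 4 codons.
Pro: 4 codons.
Trp: 1 codon.
Phe: 2 codons.
4 × 4 × 1 × 2 = 32.

32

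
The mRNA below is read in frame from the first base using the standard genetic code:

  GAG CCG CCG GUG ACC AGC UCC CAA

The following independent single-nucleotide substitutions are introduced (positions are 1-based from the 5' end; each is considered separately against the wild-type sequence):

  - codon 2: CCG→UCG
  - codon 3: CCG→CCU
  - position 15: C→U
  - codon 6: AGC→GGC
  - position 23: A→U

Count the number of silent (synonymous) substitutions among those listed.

2

Codon 2: CCG (Pro) → UCG (Ser) — missense.
Codon 3: CCG (Pro) → CCU (Pro) — synonymous.
Codon 5: ACC (Thr) → ACU (Thr) — synonymous.
Codon 6: AGC (Ser) → GGC (Gly) — missense.
Codon 8: CAA (Gln) → CUA (Leu) — missense.
Synonymous: 2 of 5.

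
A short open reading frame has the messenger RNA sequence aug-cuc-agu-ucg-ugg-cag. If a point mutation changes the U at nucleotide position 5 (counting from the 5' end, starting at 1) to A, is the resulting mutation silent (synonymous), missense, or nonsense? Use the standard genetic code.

missense

Position 5 falls in codon 2: CUC → Leu.
After the substitution the codon is CAC → His.
Leu ≠ His, so this is a missense mutation.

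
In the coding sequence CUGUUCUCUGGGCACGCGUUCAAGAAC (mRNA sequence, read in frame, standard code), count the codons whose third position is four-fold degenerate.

Codon 1 CUG (Leu): third position 4-fold.
Codon 2 UUC (Phe): third position 2-fold.
Codon 3 UCU (Ser): third position 4-fold.
Codon 4 GGG (Gly): third position 4-fold.
Codon 5 CAC (His): third position 2-fold.
Codon 6 GCG (Ala): third position 4-fold.
Codon 7 UUC (Phe): third position 2-fold.
Codon 8 AAG (Lys): third position 2-fold.
Codon 9 AAC (Asn): third position 2-fold.
Four-fold degenerate third positions: 4.

4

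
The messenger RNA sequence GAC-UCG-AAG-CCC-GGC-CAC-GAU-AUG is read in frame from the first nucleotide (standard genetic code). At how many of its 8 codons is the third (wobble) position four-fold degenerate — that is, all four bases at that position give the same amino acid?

Codon 1 GAC (Asp): third position 2-fold.
Codon 2 UCG (Ser): third position 4-fold.
Codon 3 AAG (Lys): third position 2-fold.
Codon 4 CCC (Pro): third position 4-fold.
Codon 5 GGC (Gly): third position 4-fold.
Codon 6 CAC (His): third position 2-fold.
Codon 7 GAU (Asp): third position 2-fold.
Codon 8 AUG (Met): third position 1-fold.
Four-fold degenerate third positions: 3.

3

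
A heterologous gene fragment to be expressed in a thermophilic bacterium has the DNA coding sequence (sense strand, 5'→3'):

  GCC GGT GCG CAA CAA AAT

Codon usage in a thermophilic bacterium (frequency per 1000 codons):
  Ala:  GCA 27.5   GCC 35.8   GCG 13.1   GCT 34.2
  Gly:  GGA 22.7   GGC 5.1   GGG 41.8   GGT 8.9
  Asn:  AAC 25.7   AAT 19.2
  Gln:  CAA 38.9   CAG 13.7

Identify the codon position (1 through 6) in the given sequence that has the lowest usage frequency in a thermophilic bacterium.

2

Codon 1 GCC (Ala): 35.8 per 1000.
Codon 2 GGT (Gly): 8.9 per 1000.
Codon 3 GCG (Ala): 13.1 per 1000.
Codon 4 CAA (Gln): 38.9 per 1000.
Codon 5 CAA (Gln): 38.9 per 1000.
Codon 6 AAT (Asn): 19.2 per 1000.
Lowest frequency is 8.9 at codon 2.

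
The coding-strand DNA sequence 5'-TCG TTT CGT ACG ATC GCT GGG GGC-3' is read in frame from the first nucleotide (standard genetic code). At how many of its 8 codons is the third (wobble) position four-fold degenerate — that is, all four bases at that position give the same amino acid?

6

Codon 1 TCG (Ser): third position 4-fold.
Codon 2 TTT (Phe): third position 2-fold.
Codon 3 CGT (Arg): third position 4-fold.
Codon 4 ACG (Thr): third position 4-fold.
Codon 5 ATC (Ile): third position 3-fold.
Codon 6 GCT (Ala): third position 4-fold.
Codon 7 GGG (Gly): third position 4-fold.
Codon 8 GGC (Gly): third position 4-fold.
Four-fold degenerate third positions: 6.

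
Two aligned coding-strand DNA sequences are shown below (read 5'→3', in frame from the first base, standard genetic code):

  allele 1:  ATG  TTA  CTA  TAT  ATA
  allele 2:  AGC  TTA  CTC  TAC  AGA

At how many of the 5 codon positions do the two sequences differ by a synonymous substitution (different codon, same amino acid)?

Codon 1: ATG Met / AGC Ser — nonsynonymous.
Codon 2: TTA Leu / TTA Leu — identical.
Codon 3: CTA Leu / CTC Leu — synonymous.
Codon 4: TAT Tyr / TAC Tyr — synonymous.
Codon 5: ATA Ile / AGA Arg — nonsynonymous.
Synonymous differences: 2.

2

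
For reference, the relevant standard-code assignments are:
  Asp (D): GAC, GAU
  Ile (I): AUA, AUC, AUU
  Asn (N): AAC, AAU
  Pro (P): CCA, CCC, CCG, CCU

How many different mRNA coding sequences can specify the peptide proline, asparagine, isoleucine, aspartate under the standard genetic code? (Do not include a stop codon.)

48

Pro: 4 codons.
Asn: 2 codons.
Ile: 3 codons.
Asp: 2 codons.
4 × 2 × 3 × 2 = 48.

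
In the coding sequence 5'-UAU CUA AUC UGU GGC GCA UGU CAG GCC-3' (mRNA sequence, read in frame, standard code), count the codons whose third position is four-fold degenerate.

Codon 1 UAU (Tyr): third position 2-fold.
Codon 2 CUA (Leu): third position 4-fold.
Codon 3 AUC (Ile): third position 3-fold.
Codon 4 UGU (Cys): third position 2-fold.
Codon 5 GGC (Gly): third position 4-fold.
Codon 6 GCA (Ala): third position 4-fold.
Codon 7 UGU (Cys): third position 2-fold.
Codon 8 CAG (Gln): third position 2-fold.
Codon 9 GCC (Ala): third position 4-fold.
Four-fold degenerate third positions: 4.

4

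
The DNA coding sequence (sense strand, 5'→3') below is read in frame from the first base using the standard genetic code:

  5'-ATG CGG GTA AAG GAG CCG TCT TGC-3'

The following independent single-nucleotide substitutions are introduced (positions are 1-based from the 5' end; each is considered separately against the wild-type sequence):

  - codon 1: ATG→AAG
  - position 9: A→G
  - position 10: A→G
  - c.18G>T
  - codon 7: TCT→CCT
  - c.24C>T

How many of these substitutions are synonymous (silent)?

3

Codon 1: ATG (Met) → AAG (Lys) — missense.
Codon 3: GTA (Val) → GTG (Val) — synonymous.
Codon 4: AAG (Lys) → GAG (Glu) — missense.
Codon 6: CCG (Pro) → CCT (Pro) — synonymous.
Codon 7: TCT (Ser) → CCT (Pro) — missense.
Codon 8: TGC (Cys) → TGT (Cys) — synonymous.
Synonymous: 3 of 6.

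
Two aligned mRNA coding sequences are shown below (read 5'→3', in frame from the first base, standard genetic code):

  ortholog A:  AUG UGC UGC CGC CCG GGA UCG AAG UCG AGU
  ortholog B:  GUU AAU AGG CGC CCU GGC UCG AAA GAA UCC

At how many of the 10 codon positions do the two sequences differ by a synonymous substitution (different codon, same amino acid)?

Codon 1: AUG Met / GUU Val — nonsynonymous.
Codon 2: UGC Cys / AAU Asn — nonsynonymous.
Codon 3: UGC Cys / AGG Arg — nonsynonymous.
Codon 4: CGC Arg / CGC Arg — identical.
Codon 5: CCG Pro / CCU Pro — synonymous.
Codon 6: GGA Gly / GGC Gly — synonymous.
Codon 7: UCG Ser / UCG Ser — identical.
Codon 8: AAG Lys / AAA Lys — synonymous.
Codon 9: UCG Ser / GAA Glu — nonsynonymous.
Codon 10: AGU Ser / UCC Ser — synonymous.
Synonymous differences: 4.

4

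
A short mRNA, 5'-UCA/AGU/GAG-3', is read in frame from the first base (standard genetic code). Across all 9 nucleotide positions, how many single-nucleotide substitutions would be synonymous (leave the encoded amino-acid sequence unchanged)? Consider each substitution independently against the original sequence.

5

Codon 1 (UCA, Ser): 3 synonymous substitutions.
Codon 2 (AGU, Ser): 1 synonymous substitution.
Codon 3 (GAG, Glu): 1 synonymous substitution.
Total: 3 + 1 + 1 = 5.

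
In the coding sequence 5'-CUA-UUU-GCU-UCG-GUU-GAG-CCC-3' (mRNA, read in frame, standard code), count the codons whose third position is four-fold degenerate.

5

Codon 1 CUA (Leu): third position 4-fold.
Codon 2 UUU (Phe): third position 2-fold.
Codon 3 GCU (Ala): third position 4-fold.
Codon 4 UCG (Ser): third position 4-fold.
Codon 5 GUU (Val): third position 4-fold.
Codon 6 GAG (Glu): third position 2-fold.
Codon 7 CCC (Pro): third position 4-fold.
Four-fold degenerate third positions: 5.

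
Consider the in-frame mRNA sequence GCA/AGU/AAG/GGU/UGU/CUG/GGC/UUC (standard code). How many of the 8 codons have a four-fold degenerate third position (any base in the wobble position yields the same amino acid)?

4

Codon 1 GCA (Ala): third position 4-fold.
Codon 2 AGU (Ser): third position 2-fold.
Codon 3 AAG (Lys): third position 2-fold.
Codon 4 GGU (Gly): third position 4-fold.
Codon 5 UGU (Cys): third position 2-fold.
Codon 6 CUG (Leu): third position 4-fold.
Codon 7 GGC (Gly): third position 4-fold.
Codon 8 UUC (Phe): third position 2-fold.
Four-fold degenerate third positions: 4.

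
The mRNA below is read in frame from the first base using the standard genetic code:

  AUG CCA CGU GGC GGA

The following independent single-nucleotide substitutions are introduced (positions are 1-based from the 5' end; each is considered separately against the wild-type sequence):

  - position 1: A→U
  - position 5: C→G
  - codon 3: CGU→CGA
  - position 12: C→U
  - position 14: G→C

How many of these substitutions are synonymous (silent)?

2

Codon 1: AUG (Met) → UUG (Leu) — missense.
Codon 2: CCA (Pro) → CGA (Arg) — missense.
Codon 3: CGU (Arg) → CGA (Arg) — synonymous.
Codon 4: GGC (Gly) → GGU (Gly) — synonymous.
Codon 5: GGA (Gly) → GCA (Ala) — missense.
Synonymous: 2 of 5.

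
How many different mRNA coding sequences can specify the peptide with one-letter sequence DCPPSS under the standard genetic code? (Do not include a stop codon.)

Asp: 2 codons.
Cys: 2 codons.
Pro: 4 codons.
Pro: 4 codons.
Ser: 6 codons.
Ser: 6 codons.
2 × 2 × 4 × 4 × 6 × 6 = 2304.

2304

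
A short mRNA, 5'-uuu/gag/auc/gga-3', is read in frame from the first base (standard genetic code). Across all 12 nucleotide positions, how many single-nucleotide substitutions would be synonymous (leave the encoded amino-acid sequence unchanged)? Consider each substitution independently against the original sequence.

Codon 1 (UUU, Phe): 1 synonymous substitution.
Codon 2 (GAG, Glu): 1 synonymous substitution.
Codon 3 (AUC, Ile): 2 synonymous substitutions.
Codon 4 (GGA, Gly): 3 synonymous substitutions.
Total: 1 + 1 + 2 + 3 = 7.

7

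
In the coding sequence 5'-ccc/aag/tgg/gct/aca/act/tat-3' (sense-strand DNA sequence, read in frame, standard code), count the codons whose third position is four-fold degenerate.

Codon 1 CCC (Pro): third position 4-fold.
Codon 2 AAG (Lys): third position 2-fold.
Codon 3 TGG (Trp): third position 1-fold.
Codon 4 GCT (Ala): third position 4-fold.
Codon 5 ACA (Thr): third position 4-fold.
Codon 6 ACT (Thr): third position 4-fold.
Codon 7 TAT (Tyr): third position 2-fold.
Four-fold degenerate third positions: 4.

4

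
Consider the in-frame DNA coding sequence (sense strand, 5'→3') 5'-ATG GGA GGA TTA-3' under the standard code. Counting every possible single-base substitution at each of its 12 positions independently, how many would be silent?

Codon 1 (ATG, Met): 0 synonymous substitutions.
Codon 2 (GGA, Gly): 3 synonymous substitutions.
Codon 3 (GGA, Gly): 3 synonymous substitutions.
Codon 4 (TTA, Leu): 2 synonymous substitutions.
Total: 0 + 3 + 3 + 2 = 8.

8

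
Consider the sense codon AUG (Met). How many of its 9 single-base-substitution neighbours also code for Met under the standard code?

0

Position 1: none → 0 synonymous.
Position 2: none → 0 synonymous.
Position 3: none → 0 synonymous.
Total: 0 + 0 + 0 = 0.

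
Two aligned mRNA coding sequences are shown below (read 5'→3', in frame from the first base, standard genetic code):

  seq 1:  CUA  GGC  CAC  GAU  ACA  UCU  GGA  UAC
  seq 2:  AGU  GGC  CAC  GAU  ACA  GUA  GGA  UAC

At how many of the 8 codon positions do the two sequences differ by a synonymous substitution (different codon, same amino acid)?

0

Codon 1: CUA Leu / AGU Ser — nonsynonymous.
Codon 2: GGC Gly / GGC Gly — identical.
Codon 3: CAC His / CAC His — identical.
Codon 4: GAU Asp / GAU Asp — identical.
Codon 5: ACA Thr / ACA Thr — identical.
Codon 6: UCU Ser / GUA Val — nonsynonymous.
Codon 7: GGA Gly / GGA Gly — identical.
Codon 8: UAC Tyr / UAC Tyr — identical.
Synonymous differences: 0.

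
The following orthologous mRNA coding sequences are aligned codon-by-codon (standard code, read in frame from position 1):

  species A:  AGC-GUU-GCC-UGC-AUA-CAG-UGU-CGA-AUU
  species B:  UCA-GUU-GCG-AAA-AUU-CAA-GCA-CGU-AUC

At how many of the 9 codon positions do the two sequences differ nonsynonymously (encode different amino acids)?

Codon 1: AGC Ser / UCA Ser — synonymous.
Codon 2: GUU Val / GUU Val — identical.
Codon 3: GCC Ala / GCG Ala — synonymous.
Codon 4: UGC Cys / AAA Lys — nonsynonymous.
Codon 5: AUA Ile / AUU Ile — synonymous.
Codon 6: CAG Gln / CAA Gln — synonymous.
Codon 7: UGU Cys / GCA Ala — nonsynonymous.
Codon 8: CGA Arg / CGU Arg — synonymous.
Codon 9: AUU Ile / AUC Ile — synonymous.
Nonsynonymous differences: 2.

2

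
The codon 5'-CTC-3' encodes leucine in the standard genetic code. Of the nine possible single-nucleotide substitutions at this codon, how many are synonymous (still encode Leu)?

3

Position 1: none → 0 synonymous.
Position 2: none → 0 synonymous.
Position 3: CTT, CTA, CTG → 3 synonymous.
Total: 0 + 0 + 3 = 3.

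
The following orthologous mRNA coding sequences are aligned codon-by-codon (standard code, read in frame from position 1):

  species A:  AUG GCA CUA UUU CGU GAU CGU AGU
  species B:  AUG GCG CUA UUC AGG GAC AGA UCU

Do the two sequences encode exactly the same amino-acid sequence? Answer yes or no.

yes

Codon 1: AUG Met / AUG Met — identical.
Codon 2: GCA Ala / GCG Ala — synonymous.
Codon 3: CUA Leu / CUA Leu — identical.
Codon 4: UUU Phe / UUC Phe — synonymous.
Codon 5: CGU Arg / AGG Arg — synonymous.
Codon 6: GAU Asp / GAC Asp — synonymous.
Codon 7: CGU Arg / AGA Arg — synonymous.
Codon 8: AGU Ser / UCU Ser — synonymous.
Nonsynonymous differences: 0 → same protein.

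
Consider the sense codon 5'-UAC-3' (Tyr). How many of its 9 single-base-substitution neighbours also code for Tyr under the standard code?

Position 1: none → 0 synonymous.
Position 2: none → 0 synonymous.
Position 3: UAU → 1 synonymous.
Total: 0 + 0 + 1 = 1.

1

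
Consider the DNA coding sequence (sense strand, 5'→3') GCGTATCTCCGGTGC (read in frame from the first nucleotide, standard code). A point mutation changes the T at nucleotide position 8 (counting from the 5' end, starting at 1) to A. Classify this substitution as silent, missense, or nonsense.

Position 8 falls in codon 3: CTC → Leu.
After the substitution the codon is CAC → His.
Leu ≠ His, so this is a missense mutation.

missense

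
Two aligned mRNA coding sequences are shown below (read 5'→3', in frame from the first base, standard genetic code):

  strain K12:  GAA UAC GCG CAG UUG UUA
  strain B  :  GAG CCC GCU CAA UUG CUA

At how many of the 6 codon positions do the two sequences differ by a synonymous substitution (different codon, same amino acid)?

4

Codon 1: GAA Glu / GAG Glu — synonymous.
Codon 2: UAC Tyr / CCC Pro — nonsynonymous.
Codon 3: GCG Ala / GCU Ala — synonymous.
Codon 4: CAG Gln / CAA Gln — synonymous.
Codon 5: UUG Leu / UUG Leu — identical.
Codon 6: UUA Leu / CUA Leu — synonymous.
Synonymous differences: 4.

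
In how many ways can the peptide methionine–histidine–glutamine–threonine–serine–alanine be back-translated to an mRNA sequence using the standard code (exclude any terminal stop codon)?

Met: 1 codon.
His: 2 codons.
Gln: 2 codons.
Thr: 4 codons.
Ser: 6 codons.
Ala: 4 codons.
1 × 2 × 2 × 4 × 6 × 4 = 384.

384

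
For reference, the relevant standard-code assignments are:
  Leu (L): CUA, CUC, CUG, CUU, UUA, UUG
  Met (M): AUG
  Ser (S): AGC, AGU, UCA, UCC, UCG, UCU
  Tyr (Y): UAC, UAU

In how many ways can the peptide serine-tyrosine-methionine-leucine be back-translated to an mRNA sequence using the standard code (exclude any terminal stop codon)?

Ser: 6 codons.
Tyr: 2 codons.
Met: 1 codon.
Leu: 6 codons.
6 × 2 × 1 × 6 = 72.

72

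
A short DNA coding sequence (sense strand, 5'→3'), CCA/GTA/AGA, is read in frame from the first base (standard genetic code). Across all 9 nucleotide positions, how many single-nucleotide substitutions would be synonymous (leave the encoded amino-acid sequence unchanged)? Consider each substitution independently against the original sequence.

Codon 1 (CCA, Pro): 3 synonymous substitutions.
Codon 2 (GTA, Val): 3 synonymous substitutions.
Codon 3 (AGA, Arg): 2 synonymous substitutions.
Total: 3 + 3 + 2 = 8.

8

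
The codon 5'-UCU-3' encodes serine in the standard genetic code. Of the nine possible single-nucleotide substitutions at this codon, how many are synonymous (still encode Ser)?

3

Position 1: none → 0 synonymous.
Position 2: none → 0 synonymous.
Position 3: UCC, UCA, UCG → 3 synonymous.
Total: 0 + 0 + 3 = 3.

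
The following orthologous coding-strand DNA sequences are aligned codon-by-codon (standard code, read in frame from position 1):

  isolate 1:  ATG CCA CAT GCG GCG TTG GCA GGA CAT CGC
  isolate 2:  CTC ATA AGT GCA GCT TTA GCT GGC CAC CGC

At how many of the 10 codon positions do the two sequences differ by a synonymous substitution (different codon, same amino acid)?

Codon 1: ATG Met / CTC Leu — nonsynonymous.
Codon 2: CCA Pro / ATA Ile — nonsynonymous.
Codon 3: CAT His / AGT Ser — nonsynonymous.
Codon 4: GCG Ala / GCA Ala — synonymous.
Codon 5: GCG Ala / GCT Ala — synonymous.
Codon 6: TTG Leu / TTA Leu — synonymous.
Codon 7: GCA Ala / GCT Ala — synonymous.
Codon 8: GGA Gly / GGC Gly — synonymous.
Codon 9: CAT His / CAC His — synonymous.
Codon 10: CGC Arg / CGC Arg — identical.
Synonymous differences: 6.

6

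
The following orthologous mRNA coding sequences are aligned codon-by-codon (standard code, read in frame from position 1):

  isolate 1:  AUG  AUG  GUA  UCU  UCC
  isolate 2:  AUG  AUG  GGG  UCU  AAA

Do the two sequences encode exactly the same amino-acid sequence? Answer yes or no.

Codon 1: AUG Met / AUG Met — identical.
Codon 2: AUG Met / AUG Met — identical.
Codon 3: GUA Val / GGG Gly — nonsynonymous.
Codon 4: UCU Ser / UCU Ser — identical.
Codon 5: UCC Ser / AAA Lys — nonsynonymous.
Nonsynonymous differences: 2 → different protein.

no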